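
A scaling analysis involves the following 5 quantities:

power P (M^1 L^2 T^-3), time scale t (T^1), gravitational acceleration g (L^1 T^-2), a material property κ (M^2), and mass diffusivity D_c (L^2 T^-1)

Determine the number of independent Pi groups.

There are 5 variables and 3 base dimensions (M, L, T).
The dimension matrix has rank 3.
Independent dimensionless groups: 5 − 3 = 2.

2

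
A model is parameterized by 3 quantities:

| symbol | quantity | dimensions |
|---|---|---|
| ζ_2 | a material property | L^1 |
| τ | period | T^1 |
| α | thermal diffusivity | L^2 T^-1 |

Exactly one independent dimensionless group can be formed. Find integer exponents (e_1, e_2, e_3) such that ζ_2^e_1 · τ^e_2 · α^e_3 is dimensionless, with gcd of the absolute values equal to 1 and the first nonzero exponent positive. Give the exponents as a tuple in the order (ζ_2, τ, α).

(2, -1, -1)

L: e_1·(1) + e_2·(0) + e_3·(2) = 0
T: e_1·(0) + e_2·(1) + e_3·(-1) = 0
Solving this homogeneous linear system for the smallest-integer solution (first nonzero entry positive) gives (2, -1, -1).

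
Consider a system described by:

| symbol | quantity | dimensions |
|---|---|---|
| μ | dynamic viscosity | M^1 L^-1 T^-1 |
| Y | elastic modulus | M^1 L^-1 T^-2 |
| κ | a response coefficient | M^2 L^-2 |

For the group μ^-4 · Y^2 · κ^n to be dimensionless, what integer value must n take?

1

Balance the M exponent: (2)·n from κ, plus −4·(1) + 2·(1) = -2 from the rest, must sum to zero.
2n − 2 = 0, so n = 1.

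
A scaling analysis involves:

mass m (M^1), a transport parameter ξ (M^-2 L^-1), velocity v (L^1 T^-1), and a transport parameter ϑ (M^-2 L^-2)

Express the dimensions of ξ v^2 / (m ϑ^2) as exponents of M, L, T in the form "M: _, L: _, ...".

M: 1, L: 5, T: -2

Collect each base-dimension exponent across the product:
  M: −(1) + (-2) + 2·(0) − 2·(-2) = 1
  L: −(0) + (-1) + 2·(1) − 2·(-2) = 5
  T: −(0) + (0) + 2·(-1) − 2·(0) = -2
So the dimensions are [M L⁵ T⁻²].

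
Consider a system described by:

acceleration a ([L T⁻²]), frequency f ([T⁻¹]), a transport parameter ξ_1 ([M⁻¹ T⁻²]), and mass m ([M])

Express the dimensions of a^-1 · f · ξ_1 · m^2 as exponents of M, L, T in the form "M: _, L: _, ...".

Collect each base-dimension exponent across the product:
  M: −(0) + (0) + (-1) + 2·(1) = 1
  L: −(1) + (0) + (0) + 2·(0) = -1
  T: −(-2) + (-1) + (-2) + 2·(0) = -1
So the dimensions are [M L⁻¹ T⁻¹].

M: 1, L: -1, T: -1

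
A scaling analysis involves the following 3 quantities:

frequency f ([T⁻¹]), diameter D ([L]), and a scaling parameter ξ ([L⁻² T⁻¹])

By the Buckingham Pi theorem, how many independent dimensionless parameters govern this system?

1

There are 3 variables and 2 base dimensions (L, T).
The dimension matrix has rank 2.
Independent dimensionless groups: 3 − 2 = 1.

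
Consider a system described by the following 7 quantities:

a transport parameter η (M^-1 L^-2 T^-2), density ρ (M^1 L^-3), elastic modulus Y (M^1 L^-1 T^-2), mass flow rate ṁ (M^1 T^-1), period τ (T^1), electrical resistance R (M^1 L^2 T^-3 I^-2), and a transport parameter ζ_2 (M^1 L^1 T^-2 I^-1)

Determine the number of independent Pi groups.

3

There are 7 variables and 4 base dimensions (M, L, T, I).
The dimension matrix has rank 4.
Independent dimensionless groups: 7 − 4 = 3.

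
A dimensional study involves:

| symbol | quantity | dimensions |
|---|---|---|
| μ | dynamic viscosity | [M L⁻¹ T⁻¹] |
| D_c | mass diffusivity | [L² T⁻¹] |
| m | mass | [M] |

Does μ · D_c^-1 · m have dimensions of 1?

Sum the exponent of each base dimension across the product:
  M: [μ]_M − [D_c]_M + [m]_M = (1) − (0) + (1) = 2
  L: [μ]_L − [D_c]_L + [m]_L = (-1) − (2) + (0) = -3
  T: [μ]_T − [D_c]_T + [m]_T = (-1) − (-1) + (0) = 0
Net dimensions [M² L⁻³] ≠ [1] — not dimensionless.

no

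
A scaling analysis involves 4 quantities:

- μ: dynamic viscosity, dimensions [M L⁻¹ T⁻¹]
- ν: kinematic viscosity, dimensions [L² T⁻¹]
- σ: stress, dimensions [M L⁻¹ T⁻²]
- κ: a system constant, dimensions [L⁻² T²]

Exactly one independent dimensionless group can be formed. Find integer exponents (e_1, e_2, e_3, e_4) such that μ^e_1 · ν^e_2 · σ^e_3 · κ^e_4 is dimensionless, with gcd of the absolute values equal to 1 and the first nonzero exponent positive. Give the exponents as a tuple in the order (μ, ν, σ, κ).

(1, -1, -1, -1)

M: e_1·(1) + e_2·(0) + e_3·(1) + e_4·(0) = 0
L: e_1·(-1) + e_2·(2) + e_3·(-1) + e_4·(-2) = 0
T: e_1·(-1) + e_2·(-1) + e_3·(-2) + e_4·(2) = 0
Solving this homogeneous linear system for the smallest-integer solution (first nonzero entry positive) gives (1, -1, -1, -1).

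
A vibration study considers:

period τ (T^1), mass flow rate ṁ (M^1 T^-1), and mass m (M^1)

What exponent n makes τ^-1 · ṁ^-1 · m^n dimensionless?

1

Balance the M exponent: (1)·n from m, plus −(0) − (1) = -1 from the rest, must sum to zero.
n − 1 = 0, so n = 1.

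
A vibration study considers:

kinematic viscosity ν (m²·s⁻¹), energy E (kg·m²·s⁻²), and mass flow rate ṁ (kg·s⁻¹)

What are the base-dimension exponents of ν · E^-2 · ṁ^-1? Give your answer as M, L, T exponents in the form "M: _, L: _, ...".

Collect each base-dimension exponent across the product:
  M: (0) − 2·(1) − (1) = -3
  L: (2) − 2·(2) − (0) = -2
  T: (-1) − 2·(-2) − (-1) = 4
So the dimensions are [M⁻³ L⁻² T⁴].

M: -3, L: -2, T: 4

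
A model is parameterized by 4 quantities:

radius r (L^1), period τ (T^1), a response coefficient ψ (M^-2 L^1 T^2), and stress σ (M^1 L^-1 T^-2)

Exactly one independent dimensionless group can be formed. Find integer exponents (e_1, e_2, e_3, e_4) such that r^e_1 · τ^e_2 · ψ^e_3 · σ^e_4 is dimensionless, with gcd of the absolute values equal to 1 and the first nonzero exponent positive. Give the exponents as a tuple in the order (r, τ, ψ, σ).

(1, 2, 1, 2)

M: e_1·(0) + e_2·(0) + e_3·(-2) + e_4·(1) = 0
L: e_1·(1) + e_2·(0) + e_3·(1) + e_4·(-1) = 0
T: e_1·(0) + e_2·(1) + e_3·(2) + e_4·(-2) = 0
Solving this homogeneous linear system for the smallest-integer solution (first nonzero entry positive) gives (1, 2, 1, 2).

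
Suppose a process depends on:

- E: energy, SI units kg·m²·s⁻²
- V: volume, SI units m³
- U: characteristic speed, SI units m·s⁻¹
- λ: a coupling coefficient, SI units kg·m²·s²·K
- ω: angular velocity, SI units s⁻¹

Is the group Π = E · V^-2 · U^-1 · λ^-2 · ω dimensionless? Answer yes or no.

no

Sum the exponent of each base dimension across the product:
  M: [E]_M − 2·[V]_M − [U]_M − 2·[λ]_M + [ω]_M = (1) − 2·(0) − (0) − 2·(1) + (0) = -1
  L: [E]_L − 2·[V]_L − [U]_L − 2·[λ]_L + [ω]_L = (2) − 2·(3) − (1) − 2·(2) + (0) = -9
  T: [E]_T − 2·[V]_T − [U]_T − 2·[λ]_T + [ω]_T = (-2) − 2·(0) − (-1) − 2·(2) + (-1) = -6
  Θ: [E]_Θ − 2·[V]_Θ − [U]_Θ − 2·[λ]_Θ + [ω]_Θ = (0) − 2·(0) − (0) − 2·(1) + (0) = -2
Net dimensions [M⁻¹ L⁻⁹ T⁻⁶ Θ⁻²] ≠ [1] — not dimensionless.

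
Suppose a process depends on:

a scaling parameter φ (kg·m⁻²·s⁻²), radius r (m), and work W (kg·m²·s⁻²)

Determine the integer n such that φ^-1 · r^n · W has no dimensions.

-4

Balance the L exponent: (1)·n from r, plus −(-2) + (2) = 4 from the rest, must sum to zero.
n + 4 = 0, so n = -4.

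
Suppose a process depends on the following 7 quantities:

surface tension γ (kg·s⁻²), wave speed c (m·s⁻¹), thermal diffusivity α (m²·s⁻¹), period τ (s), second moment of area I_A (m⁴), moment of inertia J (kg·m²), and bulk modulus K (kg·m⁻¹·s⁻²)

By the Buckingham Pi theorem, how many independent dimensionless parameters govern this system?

4

There are 7 variables and 3 base dimensions (M, L, T).
The dimension matrix has rank 3.
Independent dimensionless groups: 7 − 3 = 4.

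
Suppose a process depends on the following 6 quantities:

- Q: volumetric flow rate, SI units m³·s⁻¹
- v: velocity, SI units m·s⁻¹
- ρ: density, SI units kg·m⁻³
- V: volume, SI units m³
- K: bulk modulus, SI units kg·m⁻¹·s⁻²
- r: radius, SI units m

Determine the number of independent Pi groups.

There are 6 variables and 3 base dimensions (M, L, T).
The dimension matrix has rank 3.
Independent dimensionless groups: 6 − 3 = 3.

3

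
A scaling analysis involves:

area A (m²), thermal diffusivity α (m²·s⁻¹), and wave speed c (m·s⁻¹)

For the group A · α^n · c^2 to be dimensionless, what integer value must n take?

-2

Balance the L exponent: (2)·n from α, plus (2) + 2·(1) = 4 from the rest, must sum to zero.
2n + 4 = 0, so n = -2.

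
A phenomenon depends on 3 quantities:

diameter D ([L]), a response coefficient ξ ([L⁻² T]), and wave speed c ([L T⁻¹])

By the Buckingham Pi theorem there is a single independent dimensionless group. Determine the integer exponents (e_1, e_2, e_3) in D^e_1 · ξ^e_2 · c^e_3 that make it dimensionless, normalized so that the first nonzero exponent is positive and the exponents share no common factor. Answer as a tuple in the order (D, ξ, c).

(1, 1, 1)

L: e_1·(1) + e_2·(-2) + e_3·(1) = 0
T: e_1·(0) + e_2·(1) + e_3·(-1) = 0
Solving this homogeneous linear system for the smallest-integer solution (first nonzero entry positive) gives (1, 1, 1).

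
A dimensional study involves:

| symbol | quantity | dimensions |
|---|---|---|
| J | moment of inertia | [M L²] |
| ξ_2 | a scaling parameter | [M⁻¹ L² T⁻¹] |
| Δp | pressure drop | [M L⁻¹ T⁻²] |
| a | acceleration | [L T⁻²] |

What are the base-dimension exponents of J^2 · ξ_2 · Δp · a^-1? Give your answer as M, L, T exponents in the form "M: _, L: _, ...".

M: 2, L: 4, T: -1

Collect each base-dimension exponent across the product:
  M: 2·(1) + (-1) + (1) − (0) = 2
  L: 2·(2) + (2) + (-1) − (1) = 4
  T: 2·(0) + (-1) + (-2) − (-2) = -1
So the dimensions are [M² L⁴ T⁻¹].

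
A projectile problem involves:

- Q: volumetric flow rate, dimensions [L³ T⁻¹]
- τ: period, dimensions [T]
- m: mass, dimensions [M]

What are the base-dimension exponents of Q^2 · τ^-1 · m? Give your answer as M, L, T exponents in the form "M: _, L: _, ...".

M: 1, L: 6, T: -3

Collect each base-dimension exponent across the product:
  M: 2·(0) − (0) + (1) = 1
  L: 2·(3) − (0) + (0) = 6
  T: 2·(-1) − (1) + (0) = -3
So the dimensions are [M L⁶ T⁻³].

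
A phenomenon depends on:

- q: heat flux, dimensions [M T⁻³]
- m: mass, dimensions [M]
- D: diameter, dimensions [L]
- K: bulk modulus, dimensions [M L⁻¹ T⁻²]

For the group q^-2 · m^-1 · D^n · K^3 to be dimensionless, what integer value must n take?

Balance the L exponent: (1)·n from D, plus −2·(0) − (0) + 3·(-1) = -3 from the rest, must sum to zero.
n − 3 = 0, so n = 3.

3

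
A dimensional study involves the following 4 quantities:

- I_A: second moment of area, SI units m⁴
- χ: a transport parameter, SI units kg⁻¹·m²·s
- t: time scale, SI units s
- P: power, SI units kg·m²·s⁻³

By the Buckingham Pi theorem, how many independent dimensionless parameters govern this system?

There are 4 variables and 3 base dimensions (M, L, T).
The dimension matrix has rank 3.
Independent dimensionless groups: 4 − 3 = 1.

1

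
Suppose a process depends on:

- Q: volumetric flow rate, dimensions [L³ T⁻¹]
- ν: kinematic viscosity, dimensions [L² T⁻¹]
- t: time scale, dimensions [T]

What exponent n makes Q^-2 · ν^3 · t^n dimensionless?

Balance the T exponent: (1)·n from t, plus −2·(-1) + 3·(-1) = -1 from the rest, must sum to zero.
n − 1 = 0, so n = 1.

1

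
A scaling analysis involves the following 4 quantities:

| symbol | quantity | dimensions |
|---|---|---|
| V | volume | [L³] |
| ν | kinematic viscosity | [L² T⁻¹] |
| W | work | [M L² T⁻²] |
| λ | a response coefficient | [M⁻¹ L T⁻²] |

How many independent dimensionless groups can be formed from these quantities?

1

There are 4 variables and 3 base dimensions (M, L, T).
The dimension matrix has rank 3.
Independent dimensionless groups: 4 − 3 = 1.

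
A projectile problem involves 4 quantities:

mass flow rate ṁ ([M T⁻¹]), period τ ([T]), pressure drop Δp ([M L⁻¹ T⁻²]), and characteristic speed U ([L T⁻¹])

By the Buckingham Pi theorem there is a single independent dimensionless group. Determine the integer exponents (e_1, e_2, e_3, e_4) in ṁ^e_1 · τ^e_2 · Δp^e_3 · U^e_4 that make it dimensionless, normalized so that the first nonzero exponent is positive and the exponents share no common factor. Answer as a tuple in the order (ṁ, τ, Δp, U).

M: e_1·(1) + e_2·(0) + e_3·(1) + e_4·(0) = 0
L: e_1·(0) + e_2·(0) + e_3·(-1) + e_4·(1) = 0
T: e_1·(-1) + e_2·(1) + e_3·(-2) + e_4·(-1) = 0
Solving this homogeneous linear system for the smallest-integer solution (first nonzero entry positive) gives (1, -2, -1, -1).

(1, -2, -1, -1)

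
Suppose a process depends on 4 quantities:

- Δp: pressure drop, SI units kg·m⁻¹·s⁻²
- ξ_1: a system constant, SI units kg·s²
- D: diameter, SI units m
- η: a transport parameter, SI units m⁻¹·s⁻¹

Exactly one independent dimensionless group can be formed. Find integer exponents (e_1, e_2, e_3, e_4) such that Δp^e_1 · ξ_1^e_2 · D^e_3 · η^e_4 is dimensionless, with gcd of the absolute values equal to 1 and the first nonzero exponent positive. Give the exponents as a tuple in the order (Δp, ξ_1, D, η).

M: e_1·(1) + e_2·(1) + e_3·(0) + e_4·(0) = 0
L: e_1·(-1) + e_2·(0) + e_3·(1) + e_4·(-1) = 0
T: e_1·(-2) + e_2·(2) + e_3·(0) + e_4·(-1) = 0
Solving this homogeneous linear system for the smallest-integer solution (first nonzero entry positive) gives (1, -1, -3, -4).

(1, -1, -3, -4)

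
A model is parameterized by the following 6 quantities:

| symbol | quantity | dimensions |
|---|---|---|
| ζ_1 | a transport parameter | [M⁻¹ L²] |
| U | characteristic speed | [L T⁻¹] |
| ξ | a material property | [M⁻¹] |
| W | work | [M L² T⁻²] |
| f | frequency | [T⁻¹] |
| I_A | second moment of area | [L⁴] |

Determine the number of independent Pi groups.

3

There are 6 variables and 3 base dimensions (M, L, T).
The dimension matrix has rank 3.
Independent dimensionless groups: 6 − 3 = 3.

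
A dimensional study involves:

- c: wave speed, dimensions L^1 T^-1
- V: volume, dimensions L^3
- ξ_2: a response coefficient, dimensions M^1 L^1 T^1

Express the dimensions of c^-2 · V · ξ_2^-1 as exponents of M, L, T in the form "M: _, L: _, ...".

Collect each base-dimension exponent across the product:
  M: −2·(0) + (0) − (1) = -1
  L: −2·(1) + (3) − (1) = 0
  T: −2·(-1) + (0) − (1) = 1
So the dimensions are [M⁻¹ T].

M: -1, L: 0, T: 1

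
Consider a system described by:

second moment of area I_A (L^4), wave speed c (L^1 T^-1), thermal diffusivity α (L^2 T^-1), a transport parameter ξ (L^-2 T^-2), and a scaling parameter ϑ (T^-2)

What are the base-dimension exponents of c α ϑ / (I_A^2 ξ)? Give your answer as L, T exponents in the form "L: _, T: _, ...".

L: -3, T: -2

Collect each base-dimension exponent across the product:
  L: −2·(4) + (1) + (2) − (-2) + (0) = -3
  T: −2·(0) + (-1) + (-1) − (-2) + (-2) = -2
So the dimensions are [L⁻³ T⁻²].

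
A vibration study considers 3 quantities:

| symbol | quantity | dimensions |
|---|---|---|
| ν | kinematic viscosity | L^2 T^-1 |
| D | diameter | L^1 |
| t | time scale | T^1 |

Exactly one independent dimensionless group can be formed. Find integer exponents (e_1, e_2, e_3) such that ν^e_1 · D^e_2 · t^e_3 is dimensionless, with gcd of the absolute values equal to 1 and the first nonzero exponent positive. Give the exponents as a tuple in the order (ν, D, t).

L: e_1·(2) + e_2·(1) + e_3·(0) = 0
T: e_1·(-1) + e_2·(0) + e_3·(1) = 0
Solving this homogeneous linear system for the smallest-integer solution (first nonzero entry positive) gives (1, -2, 1).

(1, -2, 1)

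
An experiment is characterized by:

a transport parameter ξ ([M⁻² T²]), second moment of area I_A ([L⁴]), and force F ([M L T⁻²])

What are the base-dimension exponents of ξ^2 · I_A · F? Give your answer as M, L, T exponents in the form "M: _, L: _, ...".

Collect each base-dimension exponent across the product:
  M: 2·(-2) + (0) + (1) = -3
  L: 2·(0) + (4) + (1) = 5
  T: 2·(2) + (0) + (-2) = 2
So the dimensions are [M⁻³ L⁵ T²].

M: -3, L: 5, T: 2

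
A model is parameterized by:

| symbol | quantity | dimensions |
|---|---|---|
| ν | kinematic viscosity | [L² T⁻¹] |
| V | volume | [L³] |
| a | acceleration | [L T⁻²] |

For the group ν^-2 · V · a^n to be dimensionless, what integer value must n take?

1

Balance the L exponent: (1)·n from a, plus −2·(2) + (3) = -1 from the rest, must sum to zero.
n − 1 = 0, so n = 1.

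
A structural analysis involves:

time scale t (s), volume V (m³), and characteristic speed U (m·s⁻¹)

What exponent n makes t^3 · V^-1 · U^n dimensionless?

Balance the L exponent: (1)·n from U, plus 3·(0) − (3) = -3 from the rest, must sum to zero.
n − 3 = 0, so n = 3.

3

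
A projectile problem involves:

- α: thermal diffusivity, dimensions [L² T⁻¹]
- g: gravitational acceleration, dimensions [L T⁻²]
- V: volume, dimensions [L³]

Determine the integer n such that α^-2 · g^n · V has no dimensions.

Balance the L exponent: (1)·n from g, plus −2·(2) + (3) = -1 from the rest, must sum to zero.
n − 1 = 0, so n = 1.

1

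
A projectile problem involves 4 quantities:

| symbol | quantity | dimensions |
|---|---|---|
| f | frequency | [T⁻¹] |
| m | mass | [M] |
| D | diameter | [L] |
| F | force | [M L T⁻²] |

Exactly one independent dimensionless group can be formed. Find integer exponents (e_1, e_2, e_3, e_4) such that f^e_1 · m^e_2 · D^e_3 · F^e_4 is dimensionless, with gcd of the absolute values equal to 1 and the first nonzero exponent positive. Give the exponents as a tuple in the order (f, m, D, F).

(2, 1, 1, -1)

M: e_1·(0) + e_2·(1) + e_3·(0) + e_4·(1) = 0
L: e_1·(0) + e_2·(0) + e_3·(1) + e_4·(1) = 0
T: e_1·(-1) + e_2·(0) + e_3·(0) + e_4·(-2) = 0
Solving this homogeneous linear system for the smallest-integer solution (first nonzero entry positive) gives (2, 1, 1, -1).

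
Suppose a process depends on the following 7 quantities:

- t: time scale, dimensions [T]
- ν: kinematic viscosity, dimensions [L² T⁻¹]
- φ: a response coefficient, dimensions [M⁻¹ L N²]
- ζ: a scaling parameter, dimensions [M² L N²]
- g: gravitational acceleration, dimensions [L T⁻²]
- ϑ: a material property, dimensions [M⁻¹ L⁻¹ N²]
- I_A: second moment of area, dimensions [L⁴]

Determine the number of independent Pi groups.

3

There are 7 variables and 4 base dimensions (M, L, T, N).
The dimension matrix has rank 4.
Independent dimensionless groups: 7 − 4 = 3.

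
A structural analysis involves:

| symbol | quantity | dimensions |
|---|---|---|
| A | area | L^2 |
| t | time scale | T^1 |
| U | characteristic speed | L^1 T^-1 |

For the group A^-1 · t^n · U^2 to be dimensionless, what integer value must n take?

2

Balance the T exponent: (1)·n from t, plus −(0) + 2·(-1) = -2 from the rest, must sum to zero.
n − 2 = 0, so n = 2.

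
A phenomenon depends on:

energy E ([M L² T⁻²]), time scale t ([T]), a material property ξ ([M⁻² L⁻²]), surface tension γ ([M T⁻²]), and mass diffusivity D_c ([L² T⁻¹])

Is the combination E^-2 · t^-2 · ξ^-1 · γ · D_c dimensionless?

Sum the exponent of each base dimension across the product:
  M: −2·[E]_M − 2·[t]_M − [ξ]_M + [γ]_M + [D_c]_M = −2·(1) − 2·(0) − (-2) + (1) + (0) = 1
  L: −2·[E]_L − 2·[t]_L − [ξ]_L + [γ]_L + [D_c]_L = −2·(2) − 2·(0) − (-2) + (0) + (2) = 0
  T: −2·[E]_T − 2·[t]_T − [ξ]_T + [γ]_T + [D_c]_T = −2·(-2) − 2·(1) − (0) + (-2) + (-1) = -1
Net dimensions [M T⁻¹] ≠ [1] — not dimensionless.

no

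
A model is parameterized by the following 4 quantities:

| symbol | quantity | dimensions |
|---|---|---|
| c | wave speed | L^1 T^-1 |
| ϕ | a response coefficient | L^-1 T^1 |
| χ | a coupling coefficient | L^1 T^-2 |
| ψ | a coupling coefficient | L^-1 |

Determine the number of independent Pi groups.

There are 4 variables and 2 base dimensions (L, T).
The dimension matrix has rank 2.
Independent dimensionless groups: 4 − 2 = 2.

2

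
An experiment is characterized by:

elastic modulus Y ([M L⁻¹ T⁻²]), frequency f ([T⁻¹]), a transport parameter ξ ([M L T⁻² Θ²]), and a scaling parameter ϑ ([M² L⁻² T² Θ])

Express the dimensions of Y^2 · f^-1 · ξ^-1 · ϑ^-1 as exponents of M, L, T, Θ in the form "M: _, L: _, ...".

Collect each base-dimension exponent across the product:
  M: 2·(1) − (0) − (1) − (2) = -1
  L: 2·(-1) − (0) − (1) − (-2) = -1
  T: 2·(-2) − (-1) − (-2) − (2) = -3
  Θ: 2·(0) − (0) − (2) − (1) = -3
So the dimensions are [M⁻¹ L⁻¹ T⁻³ Θ⁻³].

M: -1, L: -1, T: -3, Θ: -3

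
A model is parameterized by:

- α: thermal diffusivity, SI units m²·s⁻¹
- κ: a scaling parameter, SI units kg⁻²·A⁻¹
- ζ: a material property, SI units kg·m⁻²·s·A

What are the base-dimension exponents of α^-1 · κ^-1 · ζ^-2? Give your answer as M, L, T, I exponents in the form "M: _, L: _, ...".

M: 0, L: 2, T: -1, I: -1

Collect each base-dimension exponent across the product:
  M: −(0) − (-2) − 2·(1) = 0
  L: −(2) − (0) − 2·(-2) = 2
  T: −(-1) − (0) − 2·(1) = -1
  I: −(0) − (-1) − 2·(1) = -1
So the dimensions are [L² T⁻¹ I⁻¹].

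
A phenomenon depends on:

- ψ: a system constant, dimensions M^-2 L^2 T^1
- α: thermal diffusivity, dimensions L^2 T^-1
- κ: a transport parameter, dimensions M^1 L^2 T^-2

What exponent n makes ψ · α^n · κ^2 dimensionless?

-3

Balance the L exponent: (2)·n from α, plus (2) + 2·(2) = 6 from the rest, must sum to zero.
2n + 6 = 0, so n = -3.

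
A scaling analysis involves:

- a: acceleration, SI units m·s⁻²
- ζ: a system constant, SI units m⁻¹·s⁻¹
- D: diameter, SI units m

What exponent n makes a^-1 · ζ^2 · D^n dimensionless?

3

Balance the L exponent: (1)·n from D, plus −(1) + 2·(-1) = -3 from the rest, must sum to zero.
n − 3 = 0, so n = 3.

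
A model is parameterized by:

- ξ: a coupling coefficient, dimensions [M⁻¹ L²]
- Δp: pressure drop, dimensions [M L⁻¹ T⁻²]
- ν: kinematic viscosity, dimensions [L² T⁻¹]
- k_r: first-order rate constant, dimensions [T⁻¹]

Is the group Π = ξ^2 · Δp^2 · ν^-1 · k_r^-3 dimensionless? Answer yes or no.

Sum the exponent of each base dimension across the product:
  M: 2·[ξ]_M + 2·[Δp]_M − [ν]_M − 3·[k_r]_M = 2·(-1) + 2·(1) − (0) − 3·(0) = 0
  L: 2·[ξ]_L + 2·[Δp]_L − [ν]_L − 3·[k_r]_L = 2·(2) + 2·(-1) − (2) − 3·(0) = 0
  T: 2·[ξ]_T + 2·[Δp]_T − [ν]_T − 3·[k_r]_T = 2·(0) + 2·(-2) − (-1) − 3·(-1) = 0
All base exponents vanish — dimensionless.

yes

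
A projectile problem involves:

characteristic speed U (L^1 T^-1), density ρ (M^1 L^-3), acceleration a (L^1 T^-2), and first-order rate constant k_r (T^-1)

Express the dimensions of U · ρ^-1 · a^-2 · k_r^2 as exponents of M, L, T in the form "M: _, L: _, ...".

M: -1, L: 2, T: 1

Collect each base-dimension exponent across the product:
  M: (0) − (1) − 2·(0) + 2·(0) = -1
  L: (1) − (-3) − 2·(1) + 2·(0) = 2
  T: (-1) − (0) − 2·(-2) + 2·(-1) = 1
So the dimensions are [M⁻¹ L² T].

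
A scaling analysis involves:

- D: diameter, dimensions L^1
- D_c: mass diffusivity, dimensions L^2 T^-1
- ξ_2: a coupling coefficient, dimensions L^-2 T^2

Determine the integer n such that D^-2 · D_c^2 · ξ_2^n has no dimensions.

1

Balance the L exponent: (-2)·n from ξ_2, plus −2·(1) + 2·(2) = 2 from the rest, must sum to zero.
-2n + 2 = 0, so n = 1.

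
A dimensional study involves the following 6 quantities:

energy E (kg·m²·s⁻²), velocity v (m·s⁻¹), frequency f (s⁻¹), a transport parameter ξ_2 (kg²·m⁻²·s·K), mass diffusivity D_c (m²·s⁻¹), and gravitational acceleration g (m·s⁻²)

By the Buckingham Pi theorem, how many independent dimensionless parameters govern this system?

There are 6 variables and 4 base dimensions (M, L, T, Θ).
The dimension matrix has rank 4.
Independent dimensionless groups: 6 − 4 = 2.

2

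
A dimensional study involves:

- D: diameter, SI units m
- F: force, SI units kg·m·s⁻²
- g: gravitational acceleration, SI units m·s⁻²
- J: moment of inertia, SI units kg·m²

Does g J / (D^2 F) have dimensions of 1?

yes

Sum the exponent of each base dimension across the product:
  M: −2·[D]_M − [F]_M + [g]_M + [J]_M = −2·(0) − (1) + (0) + (1) = 0
  L: −2·[D]_L − [F]_L + [g]_L + [J]_L = −2·(1) − (1) + (1) + (2) = 0
  T: −2·[D]_T − [F]_T + [g]_T + [J]_T = −2·(0) − (-2) + (-2) + (0) = 0
  Θ: −2·[D]_Θ − [F]_Θ + [g]_Θ + [J]_Θ = −2·(0) − (0) + (0) + (0) = 0
  N: −2·[D]_N − [F]_N + [g]_N + [J]_N = −2·(0) − (0) + (0) + (0) = 0
All base exponents vanish — dimensionless.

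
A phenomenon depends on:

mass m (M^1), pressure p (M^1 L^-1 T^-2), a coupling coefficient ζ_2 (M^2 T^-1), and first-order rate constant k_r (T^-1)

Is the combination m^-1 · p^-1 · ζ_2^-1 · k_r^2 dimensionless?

Sum the exponent of each base dimension across the product:
  M: −[m]_M − [p]_M − [ζ_2]_M + 2·[k_r]_M = −(1) − (1) − (2) + 2·(0) = -4
  L: −[m]_L − [p]_L − [ζ_2]_L + 2·[k_r]_L = −(0) − (-1) − (0) + 2·(0) = 1
  T: −[m]_T − [p]_T − [ζ_2]_T + 2·[k_r]_T = −(0) − (-2) − (-1) + 2·(-1) = 1
Net dimensions [M⁻⁴ L T] ≠ [1] — not dimensionless.

no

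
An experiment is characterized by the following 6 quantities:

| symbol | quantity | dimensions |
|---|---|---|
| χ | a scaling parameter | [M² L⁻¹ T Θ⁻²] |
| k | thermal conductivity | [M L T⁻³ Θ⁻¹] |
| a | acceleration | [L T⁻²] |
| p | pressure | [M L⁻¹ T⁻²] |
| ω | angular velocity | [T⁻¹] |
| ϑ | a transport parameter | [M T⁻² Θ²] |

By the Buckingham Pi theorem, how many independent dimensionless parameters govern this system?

2

There are 6 variables and 4 base dimensions (M, L, T, Θ).
The dimension matrix has rank 4.
Independent dimensionless groups: 6 − 4 = 2.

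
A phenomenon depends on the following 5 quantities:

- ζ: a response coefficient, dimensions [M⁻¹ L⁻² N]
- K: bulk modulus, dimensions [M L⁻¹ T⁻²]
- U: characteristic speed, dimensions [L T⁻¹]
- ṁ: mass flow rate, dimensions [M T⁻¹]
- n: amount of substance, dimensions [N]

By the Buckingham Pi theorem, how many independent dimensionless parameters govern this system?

There are 5 variables and 4 base dimensions (M, L, T, N).
The dimension matrix has rank 4.
Independent dimensionless groups: 5 − 4 = 1.

1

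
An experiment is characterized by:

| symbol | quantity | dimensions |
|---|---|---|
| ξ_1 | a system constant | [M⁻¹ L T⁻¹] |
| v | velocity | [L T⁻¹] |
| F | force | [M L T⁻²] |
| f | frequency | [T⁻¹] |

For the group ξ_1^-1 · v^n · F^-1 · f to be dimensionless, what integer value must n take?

2

Balance the L exponent: (1)·n from v, plus −(1) − (1) + (0) = -2 from the rest, must sum to zero.
n − 2 = 0, so n = 2.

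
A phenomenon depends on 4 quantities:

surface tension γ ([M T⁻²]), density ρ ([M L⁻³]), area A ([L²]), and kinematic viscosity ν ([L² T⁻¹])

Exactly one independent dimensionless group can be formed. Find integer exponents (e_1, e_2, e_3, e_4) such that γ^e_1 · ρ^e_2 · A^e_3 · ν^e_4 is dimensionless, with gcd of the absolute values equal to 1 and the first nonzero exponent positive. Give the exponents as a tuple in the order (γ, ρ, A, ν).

M: e_1·(1) + e_2·(1) + e_3·(0) + e_4·(0) = 0
L: e_1·(0) + e_2·(-3) + e_3·(2) + e_4·(2) = 0
T: e_1·(-2) + e_2·(0) + e_3·(0) + e_4·(-1) = 0
Solving this homogeneous linear system for the smallest-integer solution (first nonzero entry positive) gives (2, -2, 1, -4).

(2, -2, 1, -4)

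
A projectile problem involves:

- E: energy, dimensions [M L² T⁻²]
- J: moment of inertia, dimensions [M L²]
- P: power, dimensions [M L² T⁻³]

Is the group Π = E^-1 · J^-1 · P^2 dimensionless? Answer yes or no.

Sum the exponent of each base dimension across the product:
  M: −[E]_M − [J]_M + 2·[P]_M = −(1) − (1) + 2·(1) = 0
  L: −[E]_L − [J]_L + 2·[P]_L = −(2) − (2) + 2·(2) = 0
  T: −[E]_T − [J]_T + 2·[P]_T = −(-2) − (0) + 2·(-3) = -4
Net dimensions [T⁻⁴] ≠ [1] — not dimensionless.

no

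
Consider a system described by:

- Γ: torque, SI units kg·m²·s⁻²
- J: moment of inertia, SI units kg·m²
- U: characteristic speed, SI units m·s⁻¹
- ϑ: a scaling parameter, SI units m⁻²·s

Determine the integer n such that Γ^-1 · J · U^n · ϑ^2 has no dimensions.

Balance the L exponent: (1)·n from U, plus −(2) + (2) + 2·(-2) = -4 from the rest, must sum to zero.
n − 4 = 0, so n = 4.

4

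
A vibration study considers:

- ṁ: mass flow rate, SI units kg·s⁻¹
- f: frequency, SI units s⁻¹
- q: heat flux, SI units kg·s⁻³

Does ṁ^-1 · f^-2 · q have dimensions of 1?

yes

Sum the exponent of each base dimension across the product:
  M: −[ṁ]_M − 2·[f]_M + [q]_M = −(1) − 2·(0) + (1) = 0
  L: −[ṁ]_L − 2·[f]_L + [q]_L = −(0) − 2·(0) + (0) = 0
  T: −[ṁ]_T − 2·[f]_T + [q]_T = −(-1) − 2·(-1) + (-3) = 0
All base exponents vanish — dimensionless.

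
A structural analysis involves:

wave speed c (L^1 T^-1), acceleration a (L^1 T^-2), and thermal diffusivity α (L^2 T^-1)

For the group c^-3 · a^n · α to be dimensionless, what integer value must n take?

Balance the L exponent: (1)·n from a, plus −3·(1) + (2) = -1 from the rest, must sum to zero.
n − 1 = 0, so n = 1.

1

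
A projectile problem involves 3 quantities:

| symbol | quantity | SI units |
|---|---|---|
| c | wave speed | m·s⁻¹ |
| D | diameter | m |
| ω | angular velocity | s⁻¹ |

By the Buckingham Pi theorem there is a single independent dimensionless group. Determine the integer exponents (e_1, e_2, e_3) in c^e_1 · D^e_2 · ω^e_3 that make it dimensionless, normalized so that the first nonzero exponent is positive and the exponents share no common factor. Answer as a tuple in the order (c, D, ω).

(1, -1, -1)

L: e_1·(1) + e_2·(1) + e_3·(0) = 0
T: e_1·(-1) + e_2·(0) + e_3·(-1) = 0
Solving this homogeneous linear system for the smallest-integer solution (first nonzero entry positive) gives (1, -1, -1).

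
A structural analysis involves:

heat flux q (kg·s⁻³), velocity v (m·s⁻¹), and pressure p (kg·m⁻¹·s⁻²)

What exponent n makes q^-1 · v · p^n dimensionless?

1

Balance the M exponent: (1)·n from p, plus −(1) + (0) = -1 from the rest, must sum to zero.
n − 1 = 0, so n = 1.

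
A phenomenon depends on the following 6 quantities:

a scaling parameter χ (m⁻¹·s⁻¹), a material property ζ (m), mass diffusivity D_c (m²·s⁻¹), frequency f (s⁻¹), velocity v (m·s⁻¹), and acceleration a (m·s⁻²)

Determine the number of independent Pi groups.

There are 6 variables and 2 base dimensions (L, T).
The dimension matrix has rank 2.
Independent dimensionless groups: 6 − 2 = 4.

4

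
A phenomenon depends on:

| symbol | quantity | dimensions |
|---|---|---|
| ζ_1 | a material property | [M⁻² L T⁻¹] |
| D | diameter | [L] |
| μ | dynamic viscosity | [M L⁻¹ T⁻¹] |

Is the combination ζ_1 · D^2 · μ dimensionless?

no

Sum the exponent of each base dimension across the product:
  M: [ζ_1]_M + 2·[D]_M + [μ]_M = (-2) + 2·(0) + (1) = -1
  L: [ζ_1]_L + 2·[D]_L + [μ]_L = (1) + 2·(1) + (-1) = 2
  T: [ζ_1]_T + 2·[D]_T + [μ]_T = (-1) + 2·(0) + (-1) = -2
Net dimensions [M⁻¹ L² T⁻²] ≠ [1] — not dimensionless.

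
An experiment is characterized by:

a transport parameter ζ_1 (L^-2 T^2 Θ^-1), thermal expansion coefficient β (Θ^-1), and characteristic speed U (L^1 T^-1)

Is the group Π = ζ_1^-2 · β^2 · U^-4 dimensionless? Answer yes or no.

yes

Sum the exponent of each base dimension across the product:
  M: −2·[ζ_1]_M + 2·[β]_M − 4·[U]_M = −2·(0) + 2·(0) − 4·(0) = 0
  L: −2·[ζ_1]_L + 2·[β]_L − 4·[U]_L = −2·(-2) + 2·(0) − 4·(1) = 0
  T: −2·[ζ_1]_T + 2·[β]_T − 4·[U]_T = −2·(2) + 2·(0) − 4·(-1) = 0
  Θ: −2·[ζ_1]_Θ + 2·[β]_Θ − 4·[U]_Θ = −2·(-1) + 2·(-1) − 4·(0) = 0
All base exponents vanish — dimensionless.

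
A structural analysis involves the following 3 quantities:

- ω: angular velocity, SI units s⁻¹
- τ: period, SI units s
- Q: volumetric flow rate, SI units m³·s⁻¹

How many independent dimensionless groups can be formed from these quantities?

1

There are 3 variables and 2 base dimensions (L, T).
The dimension matrix has rank 2.
Independent dimensionless groups: 3 − 2 = 1.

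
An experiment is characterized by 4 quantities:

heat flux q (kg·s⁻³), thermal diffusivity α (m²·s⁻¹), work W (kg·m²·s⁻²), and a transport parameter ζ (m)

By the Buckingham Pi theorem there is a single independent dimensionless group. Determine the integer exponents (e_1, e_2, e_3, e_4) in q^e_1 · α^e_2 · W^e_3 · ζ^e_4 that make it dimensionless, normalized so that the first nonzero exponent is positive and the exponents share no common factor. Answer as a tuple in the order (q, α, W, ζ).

M: e_1·(1) + e_2·(0) + e_3·(1) + e_4·(0) = 0
L: e_1·(0) + e_2·(2) + e_3·(2) + e_4·(1) = 0
T: e_1·(-3) + e_2·(-1) + e_3·(-2) + e_4·(0) = 0
Solving this homogeneous linear system for the smallest-integer solution (first nonzero entry positive) gives (1, -1, -1, 4).

(1, -1, -1, 4)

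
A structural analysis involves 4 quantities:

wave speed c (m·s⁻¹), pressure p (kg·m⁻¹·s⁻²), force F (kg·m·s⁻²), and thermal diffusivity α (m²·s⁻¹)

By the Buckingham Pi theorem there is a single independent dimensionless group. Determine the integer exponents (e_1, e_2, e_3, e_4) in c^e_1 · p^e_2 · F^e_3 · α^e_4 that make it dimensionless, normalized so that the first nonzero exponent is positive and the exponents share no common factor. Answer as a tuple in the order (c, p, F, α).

(2, -1, 1, -2)

M: e_1·(0) + e_2·(1) + e_3·(1) + e_4·(0) = 0
L: e_1·(1) + e_2·(-1) + e_3·(1) + e_4·(2) = 0
T: e_1·(-1) + e_2·(-2) + e_3·(-2) + e_4·(-1) = 0
Solving this homogeneous linear system for the smallest-integer solution (first nonzero entry positive) gives (2, -1, 1, -2).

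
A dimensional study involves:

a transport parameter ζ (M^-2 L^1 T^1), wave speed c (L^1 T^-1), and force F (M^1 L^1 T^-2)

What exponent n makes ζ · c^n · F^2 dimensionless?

Balance the L exponent: (1)·n from c, plus (1) + 2·(1) = 3 from the rest, must sum to zero.
n + 3 = 0, so n = -3.

-3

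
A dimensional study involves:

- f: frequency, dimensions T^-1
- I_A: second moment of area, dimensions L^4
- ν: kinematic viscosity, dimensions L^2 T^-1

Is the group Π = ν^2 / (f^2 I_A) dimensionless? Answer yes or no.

yes

Sum the exponent of each base dimension across the product:
  M: −2·[f]_M − [I_A]_M + 2·[ν]_M = −2·(0) − (0) + 2·(0) = 0
  L: −2·[f]_L − [I_A]_L + 2·[ν]_L = −2·(0) − (4) + 2·(2) = 0
  T: −2·[f]_T − [I_A]_T + 2·[ν]_T = −2·(-1) − (0) + 2·(-1) = 0
All base exponents vanish — dimensionless.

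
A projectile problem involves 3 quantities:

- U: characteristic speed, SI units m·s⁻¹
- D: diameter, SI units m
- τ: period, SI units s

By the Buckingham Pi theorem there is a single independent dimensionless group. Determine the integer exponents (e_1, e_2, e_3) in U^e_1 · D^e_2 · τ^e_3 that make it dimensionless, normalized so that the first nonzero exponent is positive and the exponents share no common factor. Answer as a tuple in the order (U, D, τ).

L: e_1·(1) + e_2·(1) + e_3·(0) = 0
T: e_1·(-1) + e_2·(0) + e_3·(1) = 0
Solving this homogeneous linear system for the smallest-integer solution (first nonzero entry positive) gives (1, -1, 1).

(1, -1, 1)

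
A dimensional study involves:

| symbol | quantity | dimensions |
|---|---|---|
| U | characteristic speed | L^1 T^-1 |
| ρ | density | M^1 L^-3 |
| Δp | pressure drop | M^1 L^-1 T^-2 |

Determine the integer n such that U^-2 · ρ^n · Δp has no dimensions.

-1

Balance the M exponent: (1)·n from ρ, plus −2·(0) + (1) = 1 from the rest, must sum to zero.
n + 1 = 0, so n = -1.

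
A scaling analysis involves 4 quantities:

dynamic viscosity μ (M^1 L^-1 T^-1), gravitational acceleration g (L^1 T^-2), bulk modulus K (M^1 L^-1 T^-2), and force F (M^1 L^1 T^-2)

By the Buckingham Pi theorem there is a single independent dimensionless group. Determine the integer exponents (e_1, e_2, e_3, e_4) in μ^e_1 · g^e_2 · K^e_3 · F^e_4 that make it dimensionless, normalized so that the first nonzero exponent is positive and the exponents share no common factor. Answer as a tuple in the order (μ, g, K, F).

M: e_1·(1) + e_2·(0) + e_3·(1) + e_4·(1) = 0
L: e_1·(-1) + e_2·(1) + e_3·(-1) + e_4·(1) = 0
T: e_1·(-1) + e_2·(-2) + e_3·(-2) + e_4·(-2) = 0
Solving this homogeneous linear system for the smallest-integer solution (first nonzero entry positive) gives (4, 2, -3, -1).

(4, 2, -3, -1)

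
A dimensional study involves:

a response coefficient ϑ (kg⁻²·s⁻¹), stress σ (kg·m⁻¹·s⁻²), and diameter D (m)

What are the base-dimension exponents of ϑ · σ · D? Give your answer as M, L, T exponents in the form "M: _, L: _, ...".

M: -1, L: 0, T: -3

Collect each base-dimension exponent across the product:
  M: (-2) + (1) + (0) = -1
  L: (0) + (-1) + (1) = 0
  T: (-1) + (-2) + (0) = -3
So the dimensions are [M⁻¹ T⁻³].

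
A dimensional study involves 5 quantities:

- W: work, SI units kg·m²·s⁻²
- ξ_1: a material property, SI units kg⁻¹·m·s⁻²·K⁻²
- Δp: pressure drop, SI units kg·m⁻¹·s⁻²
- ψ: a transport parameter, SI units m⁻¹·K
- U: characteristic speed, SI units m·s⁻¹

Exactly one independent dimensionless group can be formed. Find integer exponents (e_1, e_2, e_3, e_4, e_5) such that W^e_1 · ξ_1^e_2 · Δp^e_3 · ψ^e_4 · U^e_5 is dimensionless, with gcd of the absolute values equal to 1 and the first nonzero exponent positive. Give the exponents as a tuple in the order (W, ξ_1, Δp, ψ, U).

M: e_1·(1) + e_2·(-1) + e_3·(1) + e_4·(0) + e_5·(0) = 0
L: e_1·(2) + e_2·(1) + e_3·(-1) + e_4·(-1) + e_5·(1) = 0
T: e_1·(-2) + e_2·(-2) + e_3·(-2) + e_4·(0) + e_5·(-1) = 0
Θ: e_1·(0) + e_2·(-2) + e_3·(0) + e_4·(1) + e_5·(0) = 0
Solving this homogeneous linear system for the smallest-integer solution (first nonzero entry positive) gives (2, 1, -1, 2, -4).

(2, 1, -1, 2, -4)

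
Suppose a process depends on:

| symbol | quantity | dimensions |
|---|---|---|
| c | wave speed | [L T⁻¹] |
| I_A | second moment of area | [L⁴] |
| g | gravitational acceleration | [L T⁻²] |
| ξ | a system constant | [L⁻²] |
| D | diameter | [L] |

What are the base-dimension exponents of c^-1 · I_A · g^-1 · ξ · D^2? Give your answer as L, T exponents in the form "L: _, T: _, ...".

L: 2, T: 3

Collect each base-dimension exponent across the product:
  L: −(1) + (4) − (1) + (-2) + 2·(1) = 2
  T: −(-1) + (0) − (-2) + (0) + 2·(0) = 3
So the dimensions are [L² T³].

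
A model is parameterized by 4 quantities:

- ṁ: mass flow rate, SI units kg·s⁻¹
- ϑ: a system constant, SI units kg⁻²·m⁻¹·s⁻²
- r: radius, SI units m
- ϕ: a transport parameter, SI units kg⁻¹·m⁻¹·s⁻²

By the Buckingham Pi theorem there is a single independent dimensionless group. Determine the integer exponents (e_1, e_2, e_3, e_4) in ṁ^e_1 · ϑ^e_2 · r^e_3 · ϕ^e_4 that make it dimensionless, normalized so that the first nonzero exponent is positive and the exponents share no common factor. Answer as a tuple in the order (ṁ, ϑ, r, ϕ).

(2, 3, -1, -4)

M: e_1·(1) + e_2·(-2) + e_3·(0) + e_4·(-1) = 0
L: e_1·(0) + e_2·(-1) + e_3·(1) + e_4·(-1) = 0
T: e_1·(-1) + e_2·(-2) + e_3·(0) + e_4·(-2) = 0
Solving this homogeneous linear system for the smallest-integer solution (first nonzero entry positive) gives (2, 3, -1, -4).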